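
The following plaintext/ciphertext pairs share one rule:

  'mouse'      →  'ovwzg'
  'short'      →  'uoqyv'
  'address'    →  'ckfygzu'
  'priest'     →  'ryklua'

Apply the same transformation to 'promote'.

ryqtqag

Shifts by position in mouse: pos 0: m→o (+2), pos 1: o→v (+7), pos 2: u→w (+2), pos 3: s→z (+7) — repeating every 2. It's a Vigenère-style cipher with numeric key [2,7]: position i shifts by key[i mod 2].
On promote: p+2=r, r+7=y, o+2=q, m+7=t, o+2=q, t+7=a, e+2=g.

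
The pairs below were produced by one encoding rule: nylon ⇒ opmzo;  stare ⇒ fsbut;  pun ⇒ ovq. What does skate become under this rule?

Two steps: reverse the string, then apply a Caesar shift of +1.
Applying it to skate: reverse → etaks; then shift: e+1=f, t+1=u, a+1=b, k+1=l, s+1=t.

fublt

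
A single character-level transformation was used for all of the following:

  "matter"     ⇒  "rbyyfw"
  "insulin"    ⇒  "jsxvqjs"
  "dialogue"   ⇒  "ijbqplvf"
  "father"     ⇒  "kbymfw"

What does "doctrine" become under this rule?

The shift depends on letter class: consonant m→r is +5, but vowel a→b is +1. Two shifts are in play — +1 for a/e/i/o/u, +5 for every other letter.
On doctrine: d(cons)+5=i, o(vowel)+1=p, c(cons)+5=h, t(cons)+5=y, r(cons)+5=w, i(vowel)+1=j, n(cons)+5=s, e(vowel)+1=f.

iphywjsf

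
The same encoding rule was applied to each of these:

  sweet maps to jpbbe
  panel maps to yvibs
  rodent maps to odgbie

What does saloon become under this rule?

jvsddi

s(18)→j(9) and w(22)→p(15) fit y≡21x+21 (mod 26); the inverse of 21 mod 26 is 5. This is an affine cipher: with a=0,…,z=25, each position x becomes (21x+21) mod 26.
On saloon: s(18)→21·18+21≡9=j; a(0)→21·0+21≡21=v; l(11)→21·11+21≡18=s; o(14)→21·14+21≡3=d; o(14)→21·14+21≡3=d; n(13)→21·13+21≡8=i (all mod 26).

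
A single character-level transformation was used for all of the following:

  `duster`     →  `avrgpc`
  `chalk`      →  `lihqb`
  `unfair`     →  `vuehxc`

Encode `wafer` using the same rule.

zhepc

d(3)→a(0) and u(20)→v(21) fit y≡15x+7 (mod 26); the inverse of 15 mod 26 is 7. Each letter's alphabet position (a=0..z=25) is mapped through 15·x+7 mod 26 — an affine cipher.
On wafer: w(22)→15·22+7≡25=z; a(0)→15·0+7≡7=h; f(5)→15·5+7≡4=e; e(4)→15·4+7≡15=p; r(17)→15·17+7≡2=c (all mod 26).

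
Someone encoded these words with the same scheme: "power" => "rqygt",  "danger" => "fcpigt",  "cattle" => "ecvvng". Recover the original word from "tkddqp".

ribbon

It's a constant shift of +2 (ROT2).
Undoing it on tkddqp: t−2=r, k−2=i, d−2=b, d−2=b, q−2=o, p−2=n.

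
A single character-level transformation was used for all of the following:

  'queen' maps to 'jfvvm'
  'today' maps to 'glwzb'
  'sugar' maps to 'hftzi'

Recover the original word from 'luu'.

off

Each pair mirrors across the alphabet (q↔j, u↔f, e↔v): positions sum to 25. Letters are reflected about the middle of the alphabet (position → 25−position): Atbash.
Decoding luu: l↔o, u↔f, u↔f.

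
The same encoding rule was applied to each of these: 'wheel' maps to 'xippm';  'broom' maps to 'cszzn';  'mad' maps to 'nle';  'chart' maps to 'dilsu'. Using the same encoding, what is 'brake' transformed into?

csllp

The shift depends on letter class: consonant w→x is +1, but vowel e→p is +11. Two shifts are in play — +11 for a/e/i/o/u, +1 for every other letter.
On brake: b(cons)+1=c, r(cons)+1=s, a(vowel)+11=l, k(cons)+1=l, e(vowel)+11=p.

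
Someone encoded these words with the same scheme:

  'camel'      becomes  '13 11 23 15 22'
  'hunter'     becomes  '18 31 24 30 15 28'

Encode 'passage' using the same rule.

c is letter #3 and maps to 13: an offset of 10. Letters become their 1-based position plus 10 (so a→11, b→12, …).
For passage: p=16→26, a=1→11, s=19→29, s=19→29, a=1→11, g=7→17, e=5→15.

26 11 29 29 11 17 15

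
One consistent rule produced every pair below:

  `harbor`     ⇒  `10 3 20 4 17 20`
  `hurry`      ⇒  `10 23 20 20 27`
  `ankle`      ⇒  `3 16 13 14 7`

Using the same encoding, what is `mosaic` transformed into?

Letters become their 1-based position plus 2 (so a→3, b→4, …).
On mosaic: m=13→15, o=15→17, s=19→21, a=1→3, i=9→11, c=3→5.

15 17 21 3 11 5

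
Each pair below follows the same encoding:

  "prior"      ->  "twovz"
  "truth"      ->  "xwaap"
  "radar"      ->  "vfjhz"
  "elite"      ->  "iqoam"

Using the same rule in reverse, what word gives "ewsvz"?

In prior: p→t is +4, r→w is +5, i→o is +6, o→v is +7 — the shift increases by 1 each position. The shift increases by 1 at each position, starting from +4: 4, 5, 6, ….
Reversing it on ewsvz: e−4=a, w−5=r, s−6=m, v−7=o, z−8=r.

armor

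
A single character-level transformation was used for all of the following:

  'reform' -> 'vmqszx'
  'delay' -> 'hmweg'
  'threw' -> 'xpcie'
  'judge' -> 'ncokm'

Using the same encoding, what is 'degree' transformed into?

hmrvmp

Shifts by position in reform: pos 0: r→v (+4), pos 1: e→m (+8), pos 2: f→q (+11), pos 3: o→s (+4), pos 4: r→z (+8), pos 5: m→x (+11) — repeating every 3. A repeating key of period 3 is used — shifts +4, +8, +11 over and over.
On degree: d+4=h, e+8=m, g+11=r, r+4=v, e+8=m, e+11=p.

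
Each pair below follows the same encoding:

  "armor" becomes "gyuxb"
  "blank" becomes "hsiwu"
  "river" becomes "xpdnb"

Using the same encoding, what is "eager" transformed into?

khonb

In armor: a→g is +6, r→y is +7, m→u is +8, o→x is +9 — the shift increases by 1 each position. The shift increases by 1 at each position, starting from +6: 6, 7, 8, ….
Applying it to eager: e+6=k, a+7=h, g+8=o, e+9=n, r+10=b.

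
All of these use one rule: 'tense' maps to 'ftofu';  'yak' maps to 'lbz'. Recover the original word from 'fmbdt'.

The output letters match the input read backwards, each shifted +1: tense reversed is esnet. The word is reversed, then every letter is shifted forward by 1.
Undoing it on fmbdt: shift back: f−1=e, m−1=l, b−1=a, d−1=c, t−1=s → elacs; then reverse → scale.

scale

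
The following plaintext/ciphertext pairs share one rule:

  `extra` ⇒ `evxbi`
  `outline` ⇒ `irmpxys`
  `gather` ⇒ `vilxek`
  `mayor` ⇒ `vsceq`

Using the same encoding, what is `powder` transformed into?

The output letters match the input read backwards, each shifted +4: extra reversed is artxe. Read the word backwards and shift each letter +4.
Applying it to powder: reverse → redwop; then shift: r+4=v, e+4=i, d+4=h, w+4=a, o+4=s, p+4=t.

vihast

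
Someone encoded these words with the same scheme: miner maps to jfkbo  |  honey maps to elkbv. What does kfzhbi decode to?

Compare letters: m→j is +23, i→f is +23, n→k is +23 — a constant shift. Every letter moves 23 places later in the alphabet, wrapping around z→a.
Reversing it on kfzhbi: k−23=n, f−23=i, z−23=c, h−23=k, b−23=e, i−23=l.

nickel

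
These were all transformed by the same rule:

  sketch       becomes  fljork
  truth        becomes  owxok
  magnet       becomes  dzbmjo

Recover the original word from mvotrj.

s(18)→f(5) and k(10)→l(11) fit y≡9x+25 (mod 26); the inverse of 9 mod 26 is 3. Treating letters as 0–25, the rule is x ↦ 9x + 25 (mod 26).
Undoing it on mvotrj: m(12)→3·(12−25)≡13=n; v(21)→3·(21−25)≡14=o; o(14)→3·(14−25)≡19=t; t(19)→3·(19−25)≡8=i; r(17)→3·(17−25)≡2=c; j(9)→3·(9−25)≡4=e (all mod 26).

notice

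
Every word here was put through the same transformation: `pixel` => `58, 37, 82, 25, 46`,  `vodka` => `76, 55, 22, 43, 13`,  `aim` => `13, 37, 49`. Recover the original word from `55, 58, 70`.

p(#16)→58 and i(#9)→37: differences scale by 3, so n = 3·pos + 10. With a=1..z=26, the number is 3·pos + 10.
Reversing it on 55, 58, 70: 55→(55−10)÷3=15=o, 58→(58−10)÷3=16=p, 70→(70−10)÷3=20=t.

opt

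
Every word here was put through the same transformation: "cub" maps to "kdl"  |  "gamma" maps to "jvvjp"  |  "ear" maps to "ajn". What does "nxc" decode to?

toe

The output letters match the input read backwards, each shifted +9: cub reversed is buc. Two steps: reverse the string, then apply a Caesar shift of +9.
Undoing it on nxc: shift back: n−9=e, x−9=o, c−9=t → eot; then reverse → toe.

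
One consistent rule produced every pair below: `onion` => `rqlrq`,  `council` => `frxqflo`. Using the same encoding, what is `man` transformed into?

Compare letters: o→r is +3, n→q is +3, i→l is +3 — a constant shift. It's a constant shift of +3 (ROT3).
On man: m+3=p, a+3=d, n+3=q.

pdq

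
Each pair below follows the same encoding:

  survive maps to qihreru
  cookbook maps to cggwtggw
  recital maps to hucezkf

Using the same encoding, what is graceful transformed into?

mhkcudif

Each letter's alphabet position (a=0..z=25) is mapped through 9·x+10 mod 26 — an affine cipher.
For graceful: g(6)→9·6+10≡12=m; r(17)→9·17+10≡7=h; a(0)→9·0+10≡10=k; c(2)→9·2+10≡2=c; e(4)→9·4+10≡20=u; f(5)→9·5+10≡3=d; u(20)→9·20+10≡8=i; l(11)→9·11+10≡5=f (all mod 26).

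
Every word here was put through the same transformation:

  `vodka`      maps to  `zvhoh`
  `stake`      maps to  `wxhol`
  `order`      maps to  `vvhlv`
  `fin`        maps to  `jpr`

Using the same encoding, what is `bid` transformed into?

fph

The shift depends on letter class: consonant v→z is +4, but vowel o→v is +7. Vowels shift forward by 7 and consonants shift forward by 4.
For bid: b(cons)+4=f, i(vowel)+7=p, d(cons)+4=h.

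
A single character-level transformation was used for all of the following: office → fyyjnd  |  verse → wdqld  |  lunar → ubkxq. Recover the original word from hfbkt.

o(14)→f(5) and f(5)→y(24) fit y≡21x+23 (mod 26); the inverse of 21 mod 26 is 5. This is an affine cipher: with a=0,…,z=25, each position x becomes (21x+23) mod 26.
Reversing it on hfbkt: h(7)→5·(7−23)≡24=y; f(5)→5·(5−23)≡14=o; b(1)→5·(1−23)≡20=u; k(10)→5·(10−23)≡13=n; t(19)→5·(19−23)≡6=g (all mod 26).

young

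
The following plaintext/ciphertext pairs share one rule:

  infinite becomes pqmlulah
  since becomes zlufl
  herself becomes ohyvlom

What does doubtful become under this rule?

Shifts by position in infinite: pos 0: i→p (+7), pos 1: n→q (+3), pos 2: f→m (+7), pos 3: i→l (+3) — repeating every 2. It's a Vigenère-style cipher with numeric key [7,3]: position i shifts by key[i mod 2].
Applying it to doubtful: d+7=k, o+3=r, u+7=b, b+3=e, t+7=a, f+3=i, u+7=b, l+3=o.

krbeaibo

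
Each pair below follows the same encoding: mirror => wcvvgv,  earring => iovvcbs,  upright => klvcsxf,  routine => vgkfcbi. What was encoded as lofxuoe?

pathway

m(12)→w(22) and i(8)→c(2) fit y≡5x+14 (mod 26); the inverse of 5 mod 26 is 21. This is an affine cipher: with a=0,…,z=25, each position x becomes (5x+14) mod 26.
Reversing it on lofxuoe: l(11)→21·(11−14)≡15=p; o(14)→21·(14−14)≡0=a; f(5)→21·(5−14)≡19=t; x(23)→21·(23−14)≡7=h; u(20)→21·(20−14)≡22=w; o(14)→21·(14−14)≡0=a; e(4)→21·(4−14)≡24=y (all mod 26).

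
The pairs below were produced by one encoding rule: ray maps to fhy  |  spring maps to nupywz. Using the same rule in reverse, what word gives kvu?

The output letters match the input read backwards, each shifted +7: ray reversed is yar. Two steps: reverse the string, then apply a Caesar shift of +7.
Undoing it on kvu: shift back: k−7=d, v−7=o, u−7=n → don; then reverse → nod.

nod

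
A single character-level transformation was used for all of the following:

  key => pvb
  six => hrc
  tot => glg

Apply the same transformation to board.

Each pair mirrors across the alphabet (k↔p, e↔v, y↔b): positions sum to 25. Letters are reflected about the middle of the alphabet (position → 25−position): Atbash.
On board: b↔y, o↔l, a↔z, r↔i, d↔w.

ylziw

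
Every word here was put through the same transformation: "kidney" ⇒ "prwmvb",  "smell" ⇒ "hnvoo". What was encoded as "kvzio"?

pearl

Each pair mirrors across the alphabet (k↔p, i↔r, d↔w): positions sum to 25. Letters are reflected about the middle of the alphabet (position → 25−position): Atbash.
Undoing it on kvzio: k↔p, v↔e, z↔a, i↔r, o↔l.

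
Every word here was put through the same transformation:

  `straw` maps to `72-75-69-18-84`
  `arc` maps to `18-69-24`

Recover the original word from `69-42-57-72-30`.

rinse

Each letter becomes 3×(its alphabet position, a=1..z=26) + 15.
Reversing it on 69-42-57-72-30: 69→(69−15)÷3=18=r, 42→(42−15)÷3=9=i, 57→(57−15)÷3=14=n, 72→(72−15)÷3=19=s, 30→(30−15)÷3=5=e.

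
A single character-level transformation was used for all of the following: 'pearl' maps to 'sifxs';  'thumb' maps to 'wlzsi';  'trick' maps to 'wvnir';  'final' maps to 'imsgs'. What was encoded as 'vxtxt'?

In pearl: p→s is +3, e→i is +4, a→f is +5, r→x is +6 — the shift increases by 1 each position. Letter i (0-indexed) is shifted by i+3, so successive shifts are 3, 4, 5, ….
Undoing it on vxtxt: v−3=s, x−4=t, t−5=o, x−6=r, t−7=m.

storm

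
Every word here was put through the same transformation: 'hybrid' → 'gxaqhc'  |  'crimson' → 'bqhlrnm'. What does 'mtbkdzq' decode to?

nuclear

Compare letters: h→g is +25, y→x is +25, b→a is +25 — a constant shift. This is a Caesar cipher with shift 25.
Undoing it on mtbkdzq: m−25=n, t−25=u, b−25=c, k−25=l, d−25=e, z−25=a, q−25=r.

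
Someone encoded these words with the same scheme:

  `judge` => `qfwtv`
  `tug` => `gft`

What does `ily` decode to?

Each pair mirrors across the alphabet (j↔q, u↔f, d↔w): positions sum to 25. This is the alphabet-reversal cipher (Atbash): a becomes z, b becomes y, etc.
Decoding ily: i↔r, l↔o, y↔b.

rob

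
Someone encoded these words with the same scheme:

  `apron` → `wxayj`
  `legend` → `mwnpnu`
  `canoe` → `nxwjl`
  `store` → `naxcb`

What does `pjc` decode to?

The output letters match the input read backwards, each shifted +9: apron reversed is norpa. Two steps: reverse the string, then apply a Caesar shift of +9.
Reversing it on pjc: shift back: p−9=g, j−9=a, c−9=t → gat; then reverse → tag.

tag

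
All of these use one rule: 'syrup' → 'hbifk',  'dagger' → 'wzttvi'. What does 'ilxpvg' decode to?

rocket

Each pair mirrors across the alphabet (s↔h, y↔b, r↔i): positions sum to 25. Letters are reflected about the middle of the alphabet (position → 25−position): Atbash.
Reversing it on ilxpvg: i↔r, l↔o, x↔c, p↔k, v↔e, g↔t.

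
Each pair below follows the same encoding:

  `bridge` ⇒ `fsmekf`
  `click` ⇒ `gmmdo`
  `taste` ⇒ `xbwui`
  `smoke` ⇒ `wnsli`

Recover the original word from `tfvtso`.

Shifts by position in bridge: pos 0: b→f (+4), pos 1: r→s (+1), pos 2: i→m (+4), pos 3: d→e (+1) — repeating every 2. A repeating key of period 2 is used — shifts +4, +1 over and over.
Reversing it on tfvtso: t−4=p, f−1=e, v−4=r, t−1=s, s−4=o, o−1=n.

person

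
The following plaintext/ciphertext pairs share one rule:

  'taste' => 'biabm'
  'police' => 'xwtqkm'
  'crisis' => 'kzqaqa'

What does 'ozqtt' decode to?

grill

It's a constant shift of +8 (ROT8).
Undoing it on ozqtt: o−8=g, z−8=r, q−8=i, t−8=l, t−8=l.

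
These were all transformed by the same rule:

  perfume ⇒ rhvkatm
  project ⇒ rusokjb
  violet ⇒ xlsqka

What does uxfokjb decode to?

Letter i (0-indexed) is shifted by i+2, so successive shifts are 2, 3, 4, ….
Undoing it on uxfokjb: u−2=s, x−3=u, f−4=b, o−5=j, k−6=e, j−7=c, b−8=t.

subject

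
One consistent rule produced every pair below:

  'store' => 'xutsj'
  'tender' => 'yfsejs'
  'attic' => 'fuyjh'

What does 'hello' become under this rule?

mfqmt

Shifts by position in store: pos 0: s→x (+5), pos 1: t→u (+1), pos 2: o→t (+5), pos 3: r→s (+1) — repeating every 2. It's a Vigenère-style cipher with numeric key [5,1]: position i shifts by key[i mod 2].
For hello: h+5=m, e+1=f, l+5=q, l+1=m, o+5=t.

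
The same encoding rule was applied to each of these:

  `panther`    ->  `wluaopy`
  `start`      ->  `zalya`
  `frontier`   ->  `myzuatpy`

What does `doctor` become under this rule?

kzjazy

The rule splits by letter class: vowels +11, consonants +7.
For doctor: d(cons)+7=k, o(vowel)+11=z, c(cons)+7=j, t(cons)+7=a, o(vowel)+11=z, r(cons)+7=y.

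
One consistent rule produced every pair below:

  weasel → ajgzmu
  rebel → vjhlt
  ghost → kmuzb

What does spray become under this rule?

wuxhg

Letter i (0-indexed) is shifted by i+4, so successive shifts are 4, 5, 6, ….
Applying it to spray: s+4=w, p+5=u, r+6=x, a+7=h, y+8=g.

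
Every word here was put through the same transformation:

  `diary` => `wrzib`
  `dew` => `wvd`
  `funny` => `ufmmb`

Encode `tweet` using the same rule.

gdvvg

This is the alphabet-reversal cipher (Atbash): a becomes z, b becomes y, etc.
For tweet: t↔g, w↔d, e↔v, e↔v, t↔g.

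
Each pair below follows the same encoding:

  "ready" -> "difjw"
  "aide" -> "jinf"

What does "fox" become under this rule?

ctk

The output letters match the input read backwards, each shifted +5: ready reversed is ydaer. Two steps: reverse the string, then apply a Caesar shift of +5.
Applying it to fox: reverse → xof; then shift: x+5=c, o+5=t, f+5=k.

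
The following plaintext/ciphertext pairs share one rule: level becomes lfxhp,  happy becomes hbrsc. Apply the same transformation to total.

In level: l→l is +0, e→f is +1, v→x is +2, e→h is +3 — the shift increases by 1 each position. Letter i (0-indexed) is shifted by i+0, so successive shifts are 0, 1, 2, ….
For total: t+0=t, o+1=p, t+2=v, a+3=d, l+4=p.

tpvdp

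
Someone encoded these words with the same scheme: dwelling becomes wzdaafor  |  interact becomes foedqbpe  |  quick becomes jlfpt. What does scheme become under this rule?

d(3)→w(22) and w(22)→z(25) fit y≡7x+1 (mod 26); the inverse of 7 mod 26 is 15. Each letter's alphabet position (a=0..z=25) is mapped through 7·x+1 mod 26 — an affine cipher.
For scheme: s(18)→7·18+1≡23=x; c(2)→7·2+1≡15=p; h(7)→7·7+1≡24=y; e(4)→7·4+1≡3=d; m(12)→7·12+1≡7=h; e(4)→7·4+1≡3=d (all mod 26).

xpydhd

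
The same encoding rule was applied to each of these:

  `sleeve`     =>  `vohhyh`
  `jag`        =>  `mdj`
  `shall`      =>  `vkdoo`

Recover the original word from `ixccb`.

Compare letters: s→v is +3, l→o is +3, e→h is +3 — a constant shift. This is a Caesar cipher with shift 3.
Undoing it on ixccb: i−3=f, x−3=u, c−3=z, c−3=z, b−3=y.

fuzzy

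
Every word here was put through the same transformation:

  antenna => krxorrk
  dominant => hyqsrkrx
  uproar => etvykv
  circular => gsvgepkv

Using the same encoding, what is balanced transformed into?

Two shifts are in play — +10 for a/e/i/o/u, +4 for every other letter.
Applying it to balanced: b(cons)+4=f, a(vowel)+10=k, l(cons)+4=p, a(vowel)+10=k, n(cons)+4=r, c(cons)+4=g, e(vowel)+10=o, d(cons)+4=h.

fkpkrgoh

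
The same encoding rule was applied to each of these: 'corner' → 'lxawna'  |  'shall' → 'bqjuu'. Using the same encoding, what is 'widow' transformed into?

frmxf

Compare letters: c→l is +9, o→x is +9, r→a is +9 — a constant shift. It's a constant shift of +9 (ROT9).
On widow: w+9=f, i+9=r, d+9=m, o+9=x, w+9=f.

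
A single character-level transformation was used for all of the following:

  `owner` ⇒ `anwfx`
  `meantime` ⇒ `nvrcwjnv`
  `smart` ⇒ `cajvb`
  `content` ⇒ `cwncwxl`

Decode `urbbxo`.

fossil

Two steps: reverse the string, then apply a Caesar shift of +9.
Decoding urbbxo: shift back: u−9=l, r−9=i, b−9=s, b−9=s, x−9=o, o−9=f → lissof; then reverse → fossil.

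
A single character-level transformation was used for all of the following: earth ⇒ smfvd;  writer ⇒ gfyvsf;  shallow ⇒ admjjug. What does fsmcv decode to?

react

e(4)→s(18) and a(0)→m(12) fit y≡21x+12 (mod 26); the inverse of 21 mod 26 is 5. Each letter's alphabet position (a=0..z=25) is mapped through 21·x+12 mod 26 — an affine cipher.
Decoding fsmcv: f(5)→5·(5−12)≡17=r; s(18)→5·(18−12)≡4=e; m(12)→5·(12−12)≡0=a; c(2)→5·(2−12)≡2=c; v(21)→5·(21−12)≡19=t (all mod 26).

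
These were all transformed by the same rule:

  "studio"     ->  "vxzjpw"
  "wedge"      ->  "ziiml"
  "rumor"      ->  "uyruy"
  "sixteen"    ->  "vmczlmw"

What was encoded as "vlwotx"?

In studio: s→v is +3, t→x is +4, u→z is +5, d→j is +6 — the shift increases by 1 each position. Letter i (0-indexed) is shifted by i+3, so successive shifts are 3, 4, 5, ….
Decoding vlwotx: v−3=s, l−4=h, w−5=r, o−6=i, t−7=m, x−8=p.

shrimp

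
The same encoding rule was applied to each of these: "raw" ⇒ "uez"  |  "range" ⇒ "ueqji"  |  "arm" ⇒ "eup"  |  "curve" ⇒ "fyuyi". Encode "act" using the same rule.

efw

The shift depends on letter class: consonant r→u is +3, but vowel a→e is +4. Two shifts are in play — +4 for a/e/i/o/u, +3 for every other letter.
Applying it to act: a(vowel)+4=e, c(cons)+3=f, t(cons)+3=w.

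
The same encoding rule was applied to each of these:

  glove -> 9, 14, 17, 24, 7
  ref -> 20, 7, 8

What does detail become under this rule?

g is letter #7 and maps to 9: an offset of 2. Each letter is replaced by its alphabet position (a=1..z=26) + 2.
On detail: d=4→6, e=5→7, t=20→22, a=1→3, i=9→11, l=12→14.

6, 7, 22, 3, 11, 14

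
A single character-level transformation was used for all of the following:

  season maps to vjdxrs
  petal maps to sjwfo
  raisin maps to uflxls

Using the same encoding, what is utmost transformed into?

xyptvy

Shifts by position in season: pos 0: s→v (+3), pos 1: e→j (+5), pos 2: a→d (+3), pos 3: s→x (+5) — repeating every 2. It's a Vigenère-style cipher with numeric key [3,5]: position i shifts by key[i mod 2].
For utmost: u+3=x, t+5=y, m+3=p, o+5=t, s+3=v, t+5=y.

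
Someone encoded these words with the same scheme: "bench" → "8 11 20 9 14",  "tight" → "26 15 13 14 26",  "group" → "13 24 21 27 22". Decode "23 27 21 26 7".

b is letter #2 and maps to 8: an offset of 6. Each letter is replaced by its alphabet position (a=1..z=26) + 6.
Decoding 23 27 21 26 7: 23→(23−6)÷1=17=q, 27→(27−6)÷1=21=u, 21→(21−6)÷1=15=o, 26→(26−6)÷1=20=t, 7→(7−6)÷1=1=a.

quota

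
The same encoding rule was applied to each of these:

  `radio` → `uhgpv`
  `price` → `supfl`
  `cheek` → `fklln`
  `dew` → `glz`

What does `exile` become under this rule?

The shift depends on letter class: consonant r→u is +3, but vowel a→h is +7. Vowels shift forward by 7 and consonants shift forward by 3.
On exile: e(vowel)+7=l, x(cons)+3=a, i(vowel)+7=p, l(cons)+3=o, e(vowel)+7=l.

lapol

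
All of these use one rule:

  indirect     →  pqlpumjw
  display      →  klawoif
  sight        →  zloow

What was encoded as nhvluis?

general

Shifts by position in indirect: pos 0: i→p (+7), pos 1: n→q (+3), pos 2: d→l (+8), pos 3: i→p (+7), pos 4: r→u (+3), pos 5: e→m (+8) — repeating every 3. It's a Vigenère-style cipher with numeric key [7,3,8]: position i shifts by key[i mod 3].
Undoing it on nhvluis: n−7=g, h−3=e, v−8=n, l−7=e, u−3=r, i−8=a, s−7=l.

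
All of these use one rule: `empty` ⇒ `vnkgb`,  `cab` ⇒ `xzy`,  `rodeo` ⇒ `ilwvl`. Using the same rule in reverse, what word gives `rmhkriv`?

inspire

Each pair mirrors across the alphabet (e↔v, m↔n, p↔k): positions sum to 25. Each letter is replaced by its mirror in the alphabet: a↔z, b↔y, c↔x, and so on (the Atbash cipher).
Undoing it on rmhkriv: r↔i, m↔n, h↔s, k↔p, r↔i, i↔r, v↔e.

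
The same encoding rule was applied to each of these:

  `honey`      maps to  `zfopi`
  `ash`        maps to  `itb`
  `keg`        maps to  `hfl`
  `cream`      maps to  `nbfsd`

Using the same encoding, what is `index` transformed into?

The output letters match the input read backwards, each shifted +1: honey reversed is yenoh. Two steps: reverse the string, then apply a Caesar shift of +1.
On index: reverse → xedni; then shift: x+1=y, e+1=f, d+1=e, n+1=o, i+1=j.

yfeoj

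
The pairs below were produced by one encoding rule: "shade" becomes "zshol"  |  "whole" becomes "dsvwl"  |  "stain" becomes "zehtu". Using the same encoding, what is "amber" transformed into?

hxipy

Shifts by position in shade: pos 0: s→z (+7), pos 1: h→s (+11), pos 2: a→h (+7), pos 3: d→o (+11) — repeating every 2. A repeating key of period 2 is used — shifts +7, +11 over and over.
On amber: a+7=h, m+11=x, b+7=i, e+11=p, r+7=y.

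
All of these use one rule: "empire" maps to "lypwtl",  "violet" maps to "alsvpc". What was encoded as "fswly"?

The output letters match the input read backwards, each shifted +7: empire reversed is eripme. The word is reversed, then every letter is shifted forward by 7.
Undoing it on fswly: shift back: f−7=y, s−7=l, w−7=p, l−7=e, y−7=r → ylper; then reverse → reply.

reply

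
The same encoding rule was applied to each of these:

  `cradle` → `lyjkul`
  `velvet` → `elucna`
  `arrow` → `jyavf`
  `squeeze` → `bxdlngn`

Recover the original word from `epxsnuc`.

Shifts by position in cradle: pos 0: c→l (+9), pos 1: r→y (+7), pos 2: a→j (+9), pos 3: d→k (+7) — repeating every 2. A repeating key of period 2 is used — shifts +9, +7 over and over.
Reversing it on epxsnuc: e−9=v, p−7=i, x−9=o, s−7=l, n−9=e, u−7=n, c−9=t.

violent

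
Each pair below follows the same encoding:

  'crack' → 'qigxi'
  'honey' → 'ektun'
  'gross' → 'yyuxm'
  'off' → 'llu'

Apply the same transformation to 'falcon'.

The output letters match the input read backwards, each shifted +6: crack reversed is kcarc. Read the word backwards and shift each letter +6.
Applying it to falcon: reverse → noclaf; then shift: n+6=t, o+6=u, c+6=i, l+6=r, a+6=g, f+6=l.

tuirgl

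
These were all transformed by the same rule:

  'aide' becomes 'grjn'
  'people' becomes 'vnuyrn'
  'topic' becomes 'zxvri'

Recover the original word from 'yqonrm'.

shield

The shifts repeat in a cycle of length 2: positions 0,1,… shift by +6, +9, then the pattern repeats.
Decoding yqonrm: y−6=s, q−9=h, o−6=i, n−9=e, r−6=l, m−9=d.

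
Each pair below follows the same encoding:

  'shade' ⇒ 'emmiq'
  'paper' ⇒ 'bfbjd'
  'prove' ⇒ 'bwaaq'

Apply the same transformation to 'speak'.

Shifts by position in shade: pos 0: s→e (+12), pos 1: h→m (+5), pos 2: a→m (+12), pos 3: d→i (+5) — repeating every 2. It's a Vigenère-style cipher with numeric key [12,5]: position i shifts by key[i mod 2].
Applying it to speak: s+12=e, p+5=u, e+12=q, a+5=f, k+12=w.

euqfw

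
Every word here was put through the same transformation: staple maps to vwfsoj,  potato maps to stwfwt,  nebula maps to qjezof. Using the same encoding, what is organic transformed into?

Vowels shift forward by 5 and consonants shift forward by 3.
For organic: o(vowel)+5=t, r(cons)+3=u, g(cons)+3=j, a(vowel)+5=f, n(cons)+3=q, i(vowel)+5=n, c(cons)+3=f.

tujfqnf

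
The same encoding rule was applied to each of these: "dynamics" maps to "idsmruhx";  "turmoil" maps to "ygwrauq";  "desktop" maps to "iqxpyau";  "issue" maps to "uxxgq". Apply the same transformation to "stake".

The shift depends on letter class: consonant d→i is +5, but vowel a→m is +12. Vowels shift forward by 12 and consonants shift forward by 5.
On stake: s(cons)+5=x, t(cons)+5=y, a(vowel)+12=m, k(cons)+5=p, e(vowel)+12=q.

xympq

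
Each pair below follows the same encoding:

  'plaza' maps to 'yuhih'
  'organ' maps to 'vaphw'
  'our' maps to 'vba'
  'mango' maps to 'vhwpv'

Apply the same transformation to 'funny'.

obwwh

The shift depends on letter class: consonant p→y is +9, but vowel a→h is +7. The rule splits by letter class: vowels +7, consonants +9.
On funny: f(cons)+9=o, u(vowel)+7=b, n(cons)+9=w, n(cons)+9=w, y(cons)+9=h.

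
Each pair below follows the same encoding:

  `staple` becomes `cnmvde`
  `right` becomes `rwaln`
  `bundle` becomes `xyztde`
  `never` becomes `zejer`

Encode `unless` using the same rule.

yzdecc

Each letter's alphabet position (a=0..z=25) is mapped through 11·x+12 mod 26 — an affine cipher.
On unless: u(20)→11·20+12≡24=y; n(13)→11·13+12≡25=z; l(11)→11·11+12≡3=d; e(4)→11·4+12≡4=e; s(18)→11·18+12≡2=c; s(18)→11·18+12≡2=c (all mod 26).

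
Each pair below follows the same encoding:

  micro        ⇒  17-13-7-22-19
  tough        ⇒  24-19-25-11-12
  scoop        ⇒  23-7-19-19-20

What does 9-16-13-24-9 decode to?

elite

m is letter #13 and maps to 17: an offset of 4. The number is (letter's place in the alphabet, a=1) + 4.
Reversing it on 9-16-13-24-9: 9→(9−4)÷1=5=e, 16→(16−4)÷1=12=l, 13→(13−4)÷1=9=i, 24→(24−4)÷1=20=t, 9→(9−4)÷1=5=e.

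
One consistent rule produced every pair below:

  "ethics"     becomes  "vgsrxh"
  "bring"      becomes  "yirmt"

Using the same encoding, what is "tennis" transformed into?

gvmmrh

Each pair mirrors across the alphabet (e↔v, t↔g, h↔s): positions sum to 25. This is the alphabet-reversal cipher (Atbash): a becomes z, b becomes y, etc.
For tennis: t↔g, e↔v, n↔m, n↔m, i↔r, s↔h.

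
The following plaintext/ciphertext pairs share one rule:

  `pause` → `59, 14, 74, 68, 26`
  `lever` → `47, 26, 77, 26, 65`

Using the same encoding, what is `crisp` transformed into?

p(#16)→59 and a(#1)→14: differences scale by 3, so n = 3·pos + 11. With a=1..z=26, the number is 3·pos + 11.
Applying it to crisp: c=3→20, r=18→65, i=9→38, s=19→68, p=16→59.

20, 65, 38, 68, 59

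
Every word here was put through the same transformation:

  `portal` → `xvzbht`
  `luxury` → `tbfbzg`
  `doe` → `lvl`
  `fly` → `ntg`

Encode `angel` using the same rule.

hvolt

The shift depends on letter class: consonant p→x is +8, but vowel o→v is +7. Vowels shift forward by 7 and consonants shift forward by 8.
For angel: a(vowel)+7=h, n(cons)+8=v, g(cons)+8=o, e(vowel)+7=l, l(cons)+8=t.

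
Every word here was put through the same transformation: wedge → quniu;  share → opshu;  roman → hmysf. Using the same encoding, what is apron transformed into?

w(22)→q(16) and e(4)→u(20) fit y≡7x+18 (mod 26); the inverse of 7 mod 26 is 15. Treating letters as 0–25, the rule is x ↦ 7x + 18 (mod 26).
Applying it to apron: a(0)→7·0+18≡18=s; p(15)→7·15+18≡19=t; r(17)→7·17+18≡7=h; o(14)→7·14+18≡12=m; n(13)→7·13+18≡5=f (all mod 26).

sthmf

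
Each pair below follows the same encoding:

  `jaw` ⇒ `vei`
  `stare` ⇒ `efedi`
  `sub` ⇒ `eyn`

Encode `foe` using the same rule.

rsi

The rule splits by letter class: vowels +4, consonants +12.
On foe: f(cons)+12=r, o(vowel)+4=s, e(vowel)+4=i.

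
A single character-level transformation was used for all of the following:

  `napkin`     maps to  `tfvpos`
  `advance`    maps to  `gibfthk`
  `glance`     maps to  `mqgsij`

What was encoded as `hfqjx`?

baker

Shifts by position in napkin: pos 0: n→t (+6), pos 1: a→f (+5), pos 2: p→v (+6), pos 3: k→p (+5) — repeating every 2. It's a Vigenère-style cipher with numeric key [6,5]: position i shifts by key[i mod 2].
Reversing it on hfqjx: h−6=b, f−5=a, q−6=k, j−5=e, x−6=r.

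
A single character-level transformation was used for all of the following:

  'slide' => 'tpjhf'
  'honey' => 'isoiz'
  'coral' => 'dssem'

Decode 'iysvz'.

hurry

Shifts by position in slide: pos 0: s→t (+1), pos 1: l→p (+4), pos 2: i→j (+1), pos 3: d→h (+4) — repeating every 2. A repeating key of period 2 is used — shifts +1, +4 over and over.
Undoing it on iysvz: i−1=h, y−4=u, s−1=r, v−4=r, z−1=y.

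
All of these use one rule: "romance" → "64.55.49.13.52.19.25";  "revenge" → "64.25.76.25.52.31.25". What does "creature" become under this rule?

r(#18)→64 and o(#15)→55: differences scale by 3, so n = 3·pos + 10. Each letter becomes 3×(its alphabet position, a=1..z=26) + 10.
For creature: c=3→19, r=18→64, e=5→25, a=1→13, t=20→70, u=21→73, r=18→64, e=5→25.

19.64.25.13.70.73.64.25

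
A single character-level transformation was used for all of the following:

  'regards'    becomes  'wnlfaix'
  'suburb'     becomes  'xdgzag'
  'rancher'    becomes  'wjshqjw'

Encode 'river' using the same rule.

wraja

Shifts by position in regards: pos 0: r→w (+5), pos 1: e→n (+9), pos 2: g→l (+5), pos 3: a→f (+5), pos 4: r→a (+9), pos 5: d→i (+5) — repeating every 3. It's a Vigenère-style cipher with numeric key [5,9,5]: position i shifts by key[i mod 3].
Applying it to river: r+5=w, i+9=r, v+5=a, e+5=j, r+9=a.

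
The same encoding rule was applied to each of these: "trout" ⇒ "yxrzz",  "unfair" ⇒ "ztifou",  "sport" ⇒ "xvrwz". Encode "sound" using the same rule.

The shifts repeat in a cycle of length 3: positions 0,1,… shift by +5, +6, +3, then the pattern repeats.
For sound: s+5=x, o+6=u, u+3=x, n+5=s, d+6=j.

xuxsj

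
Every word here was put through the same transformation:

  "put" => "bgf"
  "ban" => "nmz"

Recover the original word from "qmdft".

Compare letters: p→b is +12, u→g is +12, t→f is +12 — a constant shift. Each letter is shifted forward by 12 in the alphabet (a Caesar shift of +12).
Undoing it on qmdft: q−12=e, m−12=a, d−12=r, f−12=t, t−12=h.

earth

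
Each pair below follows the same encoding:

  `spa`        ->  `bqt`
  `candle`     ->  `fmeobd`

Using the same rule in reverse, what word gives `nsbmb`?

The output letters match the input read backwards, each shifted +1: spa reversed is aps. Read the word backwards and shift each letter +1.
Decoding nsbmb: shift back: n−1=m, s−1=r, b−1=a, m−1=l, b−1=a → mrala; then reverse → alarm.

alarm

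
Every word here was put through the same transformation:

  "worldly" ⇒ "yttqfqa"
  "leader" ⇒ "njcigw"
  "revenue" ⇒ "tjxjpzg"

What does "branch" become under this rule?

dwcsem

Shifts by position in worldly: pos 0: w→y (+2), pos 1: o→t (+5), pos 2: r→t (+2), pos 3: l→q (+5) — repeating every 2. It's a Vigenère-style cipher with numeric key [2,5]: position i shifts by key[i mod 2].
On branch: b+2=d, r+5=w, a+2=c, n+5=s, c+2=e, h+5=m.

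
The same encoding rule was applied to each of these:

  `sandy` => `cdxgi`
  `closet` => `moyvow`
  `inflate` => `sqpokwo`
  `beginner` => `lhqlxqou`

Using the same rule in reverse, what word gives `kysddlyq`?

A repeating key of period 2 is used — shifts +10, +3 over and over.
Reversing it on kysddlyq: k−10=a, y−3=v, s−10=i, d−3=a, d−10=t, l−3=i, y−10=o, q−3=n.

aviation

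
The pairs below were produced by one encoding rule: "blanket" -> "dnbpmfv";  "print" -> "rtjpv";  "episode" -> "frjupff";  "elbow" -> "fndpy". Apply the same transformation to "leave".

The shift depends on letter class: consonant b→d is +2, but vowel a→b is +1. The rule splits by letter class: vowels +1, consonants +2.
Applying it to leave: l(cons)+2=n, e(vowel)+1=f, a(vowel)+1=b, v(cons)+2=x, e(vowel)+1=f.

nfbxf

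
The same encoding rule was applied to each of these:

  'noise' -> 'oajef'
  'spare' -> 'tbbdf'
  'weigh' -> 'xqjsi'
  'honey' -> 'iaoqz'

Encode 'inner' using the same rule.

Shifts by position in noise: pos 0: n→o (+1), pos 1: o→a (+12), pos 2: i→j (+1), pos 3: s→e (+12) — repeating every 2. A repeating key of period 2 is used — shifts +1, +12 over and over.
On inner: i+1=j, n+12=z, n+1=o, e+12=q, r+1=s.

jzoqs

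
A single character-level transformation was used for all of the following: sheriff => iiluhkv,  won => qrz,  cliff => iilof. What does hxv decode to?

The output letters match the input read backwards, each shifted +3: sheriff reversed is ffirehs. Read the word backwards and shift each letter +3.
Decoding hxv: shift back: h−3=e, x−3=u, v−3=s → eus; then reverse → sue.

sue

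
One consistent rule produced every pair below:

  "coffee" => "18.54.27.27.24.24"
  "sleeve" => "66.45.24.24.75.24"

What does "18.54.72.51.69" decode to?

With a=1..z=26, the number is 3·pos + 9.
Decoding 18.54.72.51.69: 18→(18−9)÷3=3=c, 54→(54−9)÷3=15=o, 72→(72−9)÷3=21=u, 51→(51−9)÷3=14=n, 69→(69−9)÷3=20=t.

count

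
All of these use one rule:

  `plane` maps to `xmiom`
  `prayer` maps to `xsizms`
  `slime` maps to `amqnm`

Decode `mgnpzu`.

Shifts by position in plane: pos 0: p→x (+8), pos 1: l→m (+1), pos 2: a→i (+8), pos 3: n→o (+1) — repeating every 2. The shifts repeat in a cycle of length 2: positions 0,1,… shift by +8, +1, then the pattern repeats.
Decoding mgnpzu: m−8=e, g−1=f, n−8=f, p−1=o, z−8=r, u−1=t.

effort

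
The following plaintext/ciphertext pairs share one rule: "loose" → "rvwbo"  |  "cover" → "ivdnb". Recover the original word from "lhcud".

fault

In loose: l→r is +6, o→v is +7, o→w is +8, s→b is +9 — the shift increases by 1 each position. Letter i (0-indexed) is shifted by i+6, so successive shifts are 6, 7, 8, ….
Decoding lhcud: l−6=f, h−7=a, c−8=u, u−9=l, d−10=t.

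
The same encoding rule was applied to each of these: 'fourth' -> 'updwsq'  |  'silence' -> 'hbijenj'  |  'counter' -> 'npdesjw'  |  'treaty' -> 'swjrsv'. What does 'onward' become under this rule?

pezrwy

This is an affine cipher: with a=0,…,z=25, each position x becomes (11x+17) mod 26.
On onward: o(14)→11·14+17≡15=p; n(13)→11·13+17≡4=e; w(22)→11·22+17≡25=z; a(0)→11·0+17≡17=r; r(17)→11·17+17≡22=w; d(3)→11·3+17≡24=y (all mod 26).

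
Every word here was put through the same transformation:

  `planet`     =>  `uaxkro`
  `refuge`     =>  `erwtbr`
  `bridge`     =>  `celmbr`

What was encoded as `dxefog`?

p(15)→u(20) and l(11)→a(0) fit y≡5x+23 (mod 26); the inverse of 5 mod 26 is 21. This is an affine cipher: with a=0,…,z=25, each position x becomes (5x+23) mod 26.
Undoing it on dxefog: d(3)→21·(3−23)≡22=w; x(23)→21·(23−23)≡0=a; e(4)→21·(4−23)≡17=r; f(5)→21·(5−23)≡12=m; o(14)→21·(14−23)≡19=t; g(6)→21·(6−23)≡7=h (all mod 26).

warmth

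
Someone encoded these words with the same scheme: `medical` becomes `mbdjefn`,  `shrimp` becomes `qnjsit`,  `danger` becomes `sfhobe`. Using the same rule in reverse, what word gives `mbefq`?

pedal

Read the word backwards and shift each letter +1.
Undoing it on mbefq: shift back: m−1=l, b−1=a, e−1=d, f−1=e, q−1=p → ladep; then reverse → pedal.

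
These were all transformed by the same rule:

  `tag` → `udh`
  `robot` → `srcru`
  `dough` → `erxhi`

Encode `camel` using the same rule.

ddnhm

The shift depends on letter class: consonant t→u is +1, but vowel a→d is +3. Two shifts are in play — +3 for a/e/i/o/u, +1 for every other letter.
On camel: c(cons)+1=d, a(vowel)+3=d, m(cons)+1=n, e(vowel)+3=h, l(cons)+1=m.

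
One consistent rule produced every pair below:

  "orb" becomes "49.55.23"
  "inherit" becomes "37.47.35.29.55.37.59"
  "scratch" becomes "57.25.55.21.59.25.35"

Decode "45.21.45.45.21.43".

mammal

With a=1..z=26, the number is 2·pos + 19.
Undoing it on 45.21.45.45.21.43: 45→(45−19)÷2=13=m, 21→(21−19)÷2=1=a, 45→(45−19)÷2=13=m, 45→(45−19)÷2=13=m, 21→(21−19)÷2=1=a, 43→(43−19)÷2=12=l.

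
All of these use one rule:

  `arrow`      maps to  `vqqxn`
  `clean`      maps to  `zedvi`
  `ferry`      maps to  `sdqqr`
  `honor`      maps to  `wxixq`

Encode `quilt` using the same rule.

bjleu

Treating letters as 0–25, the rule is x ↦ 15x + 21 (mod 26).
On quilt: q(16)→15·16+21≡1=b; u(20)→15·20+21≡9=j; i(8)→15·8+21≡11=l; l(11)→15·11+21≡4=e; t(19)→15·19+21≡20=u (all mod 26).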